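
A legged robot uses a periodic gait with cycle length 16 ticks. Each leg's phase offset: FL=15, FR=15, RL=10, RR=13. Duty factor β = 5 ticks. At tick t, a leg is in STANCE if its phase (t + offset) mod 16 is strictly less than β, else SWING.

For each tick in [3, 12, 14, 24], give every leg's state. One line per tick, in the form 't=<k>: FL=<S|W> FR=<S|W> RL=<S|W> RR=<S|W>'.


t=3: FL=S FR=S RL=W RR=S
t=12: FL=W FR=W RL=W RR=W
t=14: FL=W FR=W RL=W RR=W
t=24: FL=W FR=W RL=S RR=W

t=3: phase=(2,2,13,0) vs β=5 → FL=S FR=S RL=W RR=S
t=12: phase=(11,11,6,9) vs β=5 → FL=W FR=W RL=W RR=W
t=14: phase=(13,13,8,11) vs β=5 → FL=W FR=W RL=W RR=W
t=24: phase=(7,7,2,5) vs β=5 → FL=W FR=W RL=S RR=W


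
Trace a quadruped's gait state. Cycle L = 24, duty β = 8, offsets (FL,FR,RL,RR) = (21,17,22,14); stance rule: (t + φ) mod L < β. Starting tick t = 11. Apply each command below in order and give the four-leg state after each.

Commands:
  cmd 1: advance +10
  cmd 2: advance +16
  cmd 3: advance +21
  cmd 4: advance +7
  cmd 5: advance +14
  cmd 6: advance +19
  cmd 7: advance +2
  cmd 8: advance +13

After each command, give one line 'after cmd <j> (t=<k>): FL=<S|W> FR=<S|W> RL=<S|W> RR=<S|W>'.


start t=11: FL=W FR=S RL=W RR=S
cmd 1: advance +10 → t=21, phase=(18,14,19,11) → FL=W FR=W RL=W RR=W
cmd 2: advance +16 → t=37, phase=(10,6,11,3) → FL=W FR=S RL=W RR=S
cmd 3: advance +21 → t=58, phase=(7,3,8,0) → FL=S FR=S RL=W RR=S
cmd 4: advance +7 → t=65, phase=(14,10,15,7) → FL=W FR=W RL=W RR=S
cmd 5: advance +14 → t=79, phase=(4,0,5,21) → FL=S FR=S RL=S RR=W
cmd 6: advance +19 → t=98, phase=(23,19,0,16) → FL=W FR=W RL=S RR=W
cmd 7: advance +2 → t=100, phase=(1,21,2,18) → FL=S FR=W RL=S RR=W
cmd 8: advance +13 → t=113, phase=(14,10,15,7) → FL=W FR=W RL=W RR=S

after cmd 1 (t=21): FL=W FR=W RL=W RR=W
after cmd 2 (t=37): FL=W FR=S RL=W RR=S
after cmd 3 (t=58): FL=S FR=S RL=W RR=S
after cmd 4 (t=65): FL=W FR=W RL=W RR=S
after cmd 5 (t=79): FL=S FR=S RL=S RR=W
after cmd 6 (t=98): FL=W FR=W RL=S RR=W
after cmd 7 (t=100): FL=S FR=W RL=S RR=W
after cmd 8 (t=113): FL=W FR=W RL=W RR=S


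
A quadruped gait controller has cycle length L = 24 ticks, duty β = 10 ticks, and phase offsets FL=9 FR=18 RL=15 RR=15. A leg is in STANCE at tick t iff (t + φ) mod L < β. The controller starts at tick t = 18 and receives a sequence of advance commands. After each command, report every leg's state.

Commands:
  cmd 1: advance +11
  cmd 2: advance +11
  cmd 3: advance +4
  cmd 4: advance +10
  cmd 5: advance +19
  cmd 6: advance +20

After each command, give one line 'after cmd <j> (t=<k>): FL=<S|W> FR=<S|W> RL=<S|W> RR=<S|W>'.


after cmd 1 (t=29): FL=W FR=W RL=W RR=W
after cmd 2 (t=40): FL=S FR=W RL=S RR=S
after cmd 3 (t=44): FL=S FR=W RL=W RR=W
after cmd 4 (t=54): FL=W FR=S RL=W RR=W
after cmd 5 (t=73): FL=W FR=W RL=W RR=W
after cmd 6 (t=93): FL=S FR=W RL=W RR=W

start t=18: FL=S FR=W RL=S RR=S
cmd 1: advance +11 → t=29, phase=(14,23,20,20) → FL=W FR=W RL=W RR=W
cmd 2: advance +11 → t=40, phase=(1,10,7,7) → FL=S FR=W RL=S RR=S
cmd 3: advance +4 → t=44, phase=(5,14,11,11) → FL=S FR=W RL=W RR=W
cmd 4: advance +10 → t=54, phase=(15,0,21,21) → FL=W FR=S RL=W RR=W
cmd 5: advance +19 → t=73, phase=(10,19,16,16) → FL=W FR=W RL=W RR=W
cmd 6: advance +20 → t=93, phase=(6,15,12,12) → FL=S FR=W RL=W RR=W


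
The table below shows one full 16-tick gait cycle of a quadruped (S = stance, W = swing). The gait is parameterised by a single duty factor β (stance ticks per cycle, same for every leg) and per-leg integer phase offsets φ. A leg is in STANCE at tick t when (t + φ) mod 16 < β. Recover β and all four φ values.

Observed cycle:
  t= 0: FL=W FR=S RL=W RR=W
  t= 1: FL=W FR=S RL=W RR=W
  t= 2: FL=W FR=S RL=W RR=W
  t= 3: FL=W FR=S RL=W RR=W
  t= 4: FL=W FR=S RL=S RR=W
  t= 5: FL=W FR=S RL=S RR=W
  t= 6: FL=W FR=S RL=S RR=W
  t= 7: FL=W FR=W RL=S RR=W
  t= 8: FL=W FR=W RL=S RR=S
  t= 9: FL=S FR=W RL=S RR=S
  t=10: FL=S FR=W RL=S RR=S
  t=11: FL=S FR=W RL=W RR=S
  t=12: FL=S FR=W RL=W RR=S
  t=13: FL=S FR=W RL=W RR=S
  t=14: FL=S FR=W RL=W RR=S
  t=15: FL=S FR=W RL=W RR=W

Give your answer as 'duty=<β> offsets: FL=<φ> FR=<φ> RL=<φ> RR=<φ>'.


duty=7 offsets: FL=7 FR=0 RL=12 RR=8

duty β = stance ticks per leg = 7
FL: stance ticks = 7; W→S at t=9 → φ=7
FR: stance ticks = 7; W→S at t=0 → φ=0
RL: stance ticks = 7; W→S at t=4 → φ=12
RR: stance ticks = 7; W→S at t=8 → φ=8


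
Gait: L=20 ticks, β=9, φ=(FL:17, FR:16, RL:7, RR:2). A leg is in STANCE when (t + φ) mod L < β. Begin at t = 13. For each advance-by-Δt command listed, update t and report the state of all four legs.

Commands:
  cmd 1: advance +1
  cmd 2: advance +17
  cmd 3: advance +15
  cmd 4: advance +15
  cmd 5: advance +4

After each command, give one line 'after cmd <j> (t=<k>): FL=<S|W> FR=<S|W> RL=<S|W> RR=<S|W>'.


start t=13: FL=W FR=W RL=S RR=W
cmd 1: advance +1 → t=14, phase=(11,10,1,16) → FL=W FR=W RL=S RR=W
cmd 2: advance +17 → t=31, phase=(8,7,18,13) → FL=S FR=S RL=W RR=W
cmd 3: advance +15 → t=46, phase=(3,2,13,8) → FL=S FR=S RL=W RR=S
cmd 4: advance +15 → t=61, phase=(18,17,8,3) → FL=W FR=W RL=S RR=S
cmd 5: advance +4 → t=65, phase=(2,1,12,7) → FL=S FR=S RL=W RR=S

after cmd 1 (t=14): FL=W FR=W RL=S RR=W
after cmd 2 (t=31): FL=S FR=S RL=W RR=W
after cmd 3 (t=46): FL=S FR=S RL=W RR=S
after cmd 4 (t=61): FL=W FR=W RL=S RR=S
after cmd 5 (t=65): FL=S FR=S RL=W RR=S


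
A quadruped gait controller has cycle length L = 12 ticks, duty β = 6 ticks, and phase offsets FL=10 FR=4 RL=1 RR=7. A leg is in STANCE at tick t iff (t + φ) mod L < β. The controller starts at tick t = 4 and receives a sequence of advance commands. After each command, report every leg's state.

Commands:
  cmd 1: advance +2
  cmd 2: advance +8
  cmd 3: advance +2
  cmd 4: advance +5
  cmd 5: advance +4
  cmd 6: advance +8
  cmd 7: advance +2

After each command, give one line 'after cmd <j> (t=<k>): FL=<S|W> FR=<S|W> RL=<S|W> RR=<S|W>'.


after cmd 1 (t=6): FL=S FR=W RL=W RR=S
after cmd 2 (t=14): FL=S FR=W RL=S RR=W
after cmd 3 (t=16): FL=S FR=W RL=S RR=W
after cmd 4 (t=21): FL=W FR=S RL=W RR=S
after cmd 5 (t=25): FL=W FR=S RL=S RR=W
after cmd 6 (t=33): FL=W FR=S RL=W RR=S
after cmd 7 (t=35): FL=W FR=S RL=S RR=W

start t=4: FL=S FR=W RL=S RR=W
cmd 1: advance +2 → t=6, phase=(4,10,7,1) → FL=S FR=W RL=W RR=S
cmd 2: advance +8 → t=14, phase=(0,6,3,9) → FL=S FR=W RL=S RR=W
cmd 3: advance +2 → t=16, phase=(2,8,5,11) → FL=S FR=W RL=S RR=W
cmd 4: advance +5 → t=21, phase=(7,1,10,4) → FL=W FR=S RL=W RR=S
cmd 5: advance +4 → t=25, phase=(11,5,2,8) → FL=W FR=S RL=S RR=W
cmd 6: advance +8 → t=33, phase=(7,1,10,4) → FL=W FR=S RL=W RR=S
cmd 7: advance +2 → t=35, phase=(9,3,0,6) → FL=W FR=S RL=S RR=W


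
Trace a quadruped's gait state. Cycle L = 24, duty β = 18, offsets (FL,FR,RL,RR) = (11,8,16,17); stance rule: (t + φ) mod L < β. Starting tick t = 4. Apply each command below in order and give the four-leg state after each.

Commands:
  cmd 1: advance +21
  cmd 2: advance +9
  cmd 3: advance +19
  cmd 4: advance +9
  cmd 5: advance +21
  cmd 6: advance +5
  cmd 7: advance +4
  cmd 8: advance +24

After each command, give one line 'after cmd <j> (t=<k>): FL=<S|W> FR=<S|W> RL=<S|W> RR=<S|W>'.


after cmd 1 (t=25): FL=S FR=S RL=S RR=W
after cmd 2 (t=34): FL=W FR=W RL=S RR=S
after cmd 3 (t=53): FL=S FR=S RL=W RR=W
after cmd 4 (t=62): FL=S FR=W RL=S RR=S
after cmd 5 (t=83): FL=W FR=W RL=S RR=S
after cmd 6 (t=88): FL=S FR=S RL=S RR=S
after cmd 7 (t=92): FL=S FR=S RL=S RR=S
after cmd 8 (t=116): FL=S FR=S RL=S RR=S

start t=4: FL=S FR=S RL=W RR=W
cmd 1: advance +21 → t=25, phase=(12,9,17,18) → FL=S FR=S RL=S RR=W
cmd 2: advance +9 → t=34, phase=(21,18,2,3) → FL=W FR=W RL=S RR=S
cmd 3: advance +19 → t=53, phase=(16,13,21,22) → FL=S FR=S RL=W RR=W
cmd 4: advance +9 → t=62, phase=(1,22,6,7) → FL=S FR=W RL=S RR=S
cmd 5: advance +21 → t=83, phase=(22,19,3,4) → FL=W FR=W RL=S RR=S
cmd 6: advance +5 → t=88, phase=(3,0,8,9) → FL=S FR=S RL=S RR=S
cmd 7: advance +4 → t=92, phase=(7,4,12,13) → FL=S FR=S RL=S RR=S
cmd 8: advance +24 → t=116, phase=(7,4,12,13) → FL=S FR=S RL=S RR=S


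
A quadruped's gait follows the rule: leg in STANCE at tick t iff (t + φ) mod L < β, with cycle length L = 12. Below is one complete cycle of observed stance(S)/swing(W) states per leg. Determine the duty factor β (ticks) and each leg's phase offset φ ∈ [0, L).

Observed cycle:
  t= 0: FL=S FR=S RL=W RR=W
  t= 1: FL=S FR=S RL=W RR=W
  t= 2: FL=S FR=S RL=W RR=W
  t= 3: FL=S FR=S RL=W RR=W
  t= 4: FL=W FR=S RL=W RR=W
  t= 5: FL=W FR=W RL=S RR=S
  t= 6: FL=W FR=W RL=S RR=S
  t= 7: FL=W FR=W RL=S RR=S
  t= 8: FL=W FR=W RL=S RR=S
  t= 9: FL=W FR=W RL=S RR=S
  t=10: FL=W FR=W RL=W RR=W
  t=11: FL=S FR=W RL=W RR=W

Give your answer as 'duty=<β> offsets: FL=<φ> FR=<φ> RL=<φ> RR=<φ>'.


duty β = stance ticks per leg = 5
FL: stance ticks = 5; W→S at t=11 → φ=1
FR: stance ticks = 5; W→S at t=0 → φ=0
RL: stance ticks = 5; W→S at t=5 → φ=7
RR: stance ticks = 5; W→S at t=5 → φ=7

duty=5 offsets: FL=1 FR=0 RL=7 RR=7


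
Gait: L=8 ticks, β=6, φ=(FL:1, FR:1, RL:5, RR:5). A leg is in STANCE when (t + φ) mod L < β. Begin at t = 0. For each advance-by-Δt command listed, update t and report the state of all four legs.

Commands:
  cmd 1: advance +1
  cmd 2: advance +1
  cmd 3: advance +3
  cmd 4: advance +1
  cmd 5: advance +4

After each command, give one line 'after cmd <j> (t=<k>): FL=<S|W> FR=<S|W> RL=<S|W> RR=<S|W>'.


after cmd 1 (t=1): FL=S FR=S RL=W RR=W
after cmd 2 (t=2): FL=S FR=S RL=W RR=W
after cmd 3 (t=5): FL=W FR=W RL=S RR=S
after cmd 4 (t=6): FL=W FR=W RL=S RR=S
after cmd 5 (t=10): FL=S FR=S RL=W RR=W

start t=0: FL=S FR=S RL=S RR=S
cmd 1: advance +1 → t=1, phase=(2,2,6,6) → FL=S FR=S RL=W RR=W
cmd 2: advance +1 → t=2, phase=(3,3,7,7) → FL=S FR=S RL=W RR=W
cmd 3: advance +3 → t=5, phase=(6,6,2,2) → FL=W FR=W RL=S RR=S
cmd 4: advance +1 → t=6, phase=(7,7,3,3) → FL=W FR=W RL=S RR=S
cmd 5: advance +4 → t=10, phase=(3,3,7,7) → FL=S FR=S RL=W RR=W


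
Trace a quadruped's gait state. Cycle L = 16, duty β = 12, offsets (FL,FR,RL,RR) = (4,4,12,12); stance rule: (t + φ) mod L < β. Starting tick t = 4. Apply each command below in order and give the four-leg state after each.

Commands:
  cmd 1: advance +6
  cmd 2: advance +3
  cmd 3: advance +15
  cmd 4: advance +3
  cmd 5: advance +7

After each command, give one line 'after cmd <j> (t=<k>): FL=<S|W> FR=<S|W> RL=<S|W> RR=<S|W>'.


after cmd 1 (t=10): FL=W FR=W RL=S RR=S
after cmd 2 (t=13): FL=S FR=S RL=S RR=S
after cmd 3 (t=28): FL=S FR=S RL=S RR=S
after cmd 4 (t=31): FL=S FR=S RL=S RR=S
after cmd 5 (t=38): FL=S FR=S RL=S RR=S

start t=4: FL=S FR=S RL=S RR=S
cmd 1: advance +6 → t=10, phase=(14,14,6,6) → FL=W FR=W RL=S RR=S
cmd 2: advance +3 → t=13, phase=(1,1,9,9) → FL=S FR=S RL=S RR=S
cmd 3: advance +15 → t=28, phase=(0,0,8,8) → FL=S FR=S RL=S RR=S
cmd 4: advance +3 → t=31, phase=(3,3,11,11) → FL=S FR=S RL=S RR=S
cmd 5: advance +7 → t=38, phase=(10,10,2,2) → FL=S FR=S RL=S RR=S


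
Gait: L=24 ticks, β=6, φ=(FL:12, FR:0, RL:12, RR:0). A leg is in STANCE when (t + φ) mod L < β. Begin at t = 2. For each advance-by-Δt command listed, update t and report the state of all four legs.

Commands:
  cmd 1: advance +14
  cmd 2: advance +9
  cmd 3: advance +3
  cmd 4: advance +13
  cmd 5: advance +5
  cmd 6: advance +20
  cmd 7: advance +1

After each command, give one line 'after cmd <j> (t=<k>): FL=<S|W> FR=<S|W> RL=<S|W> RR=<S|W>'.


start t=2: FL=W FR=S RL=W RR=S
cmd 1: advance +14 → t=16, phase=(4,16,4,16) → FL=S FR=W RL=S RR=W
cmd 2: advance +9 → t=25, phase=(13,1,13,1) → FL=W FR=S RL=W RR=S
cmd 3: advance +3 → t=28, phase=(16,4,16,4) → FL=W FR=S RL=W RR=S
cmd 4: advance +13 → t=41, phase=(5,17,5,17) → FL=S FR=W RL=S RR=W
cmd 5: advance +5 → t=46, phase=(10,22,10,22) → FL=W FR=W RL=W RR=W
cmd 6: advance +20 → t=66, phase=(6,18,6,18) → FL=W FR=W RL=W RR=W
cmd 7: advance +1 → t=67, phase=(7,19,7,19) → FL=W FR=W RL=W RR=W

after cmd 1 (t=16): FL=S FR=W RL=S RR=W
after cmd 2 (t=25): FL=W FR=S RL=W RR=S
after cmd 3 (t=28): FL=W FR=S RL=W RR=S
after cmd 4 (t=41): FL=S FR=W RL=S RR=W
after cmd 5 (t=46): FL=W FR=W RL=W RR=W
after cmd 6 (t=66): FL=W FR=W RL=W RR=W
after cmd 7 (t=67): FL=W FR=W RL=W RR=W


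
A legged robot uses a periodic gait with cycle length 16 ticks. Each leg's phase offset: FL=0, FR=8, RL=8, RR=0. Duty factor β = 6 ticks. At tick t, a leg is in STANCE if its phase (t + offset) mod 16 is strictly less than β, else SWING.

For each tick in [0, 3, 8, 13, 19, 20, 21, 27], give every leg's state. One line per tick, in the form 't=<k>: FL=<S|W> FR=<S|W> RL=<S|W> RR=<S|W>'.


t=0: phase=(0,8,8,0) vs β=6 → FL=S FR=W RL=W RR=S
t=3: phase=(3,11,11,3) vs β=6 → FL=S FR=W RL=W RR=S
t=8: phase=(8,0,0,8) vs β=6 → FL=W FR=S RL=S RR=W
t=13: phase=(13,5,5,13) vs β=6 → FL=W FR=S RL=S RR=W
t=19: phase=(3,11,11,3) vs β=6 → FL=S FR=W RL=W RR=S
t=20: phase=(4,12,12,4) vs β=6 → FL=S FR=W RL=W RR=S
t=21: phase=(5,13,13,5) vs β=6 → FL=S FR=W RL=W RR=S
t=27: phase=(11,3,3,11) vs β=6 → FL=W FR=S RL=S RR=W

t=0: FL=S FR=W RL=W RR=S
t=3: FL=S FR=W RL=W RR=S
t=8: FL=W FR=S RL=S RR=W
t=13: FL=W FR=S RL=S RR=W
t=19: FL=S FR=W RL=W RR=S
t=20: FL=S FR=W RL=W RR=S
t=21: FL=S FR=W RL=W RR=S
t=27: FL=W FR=S RL=S RR=W


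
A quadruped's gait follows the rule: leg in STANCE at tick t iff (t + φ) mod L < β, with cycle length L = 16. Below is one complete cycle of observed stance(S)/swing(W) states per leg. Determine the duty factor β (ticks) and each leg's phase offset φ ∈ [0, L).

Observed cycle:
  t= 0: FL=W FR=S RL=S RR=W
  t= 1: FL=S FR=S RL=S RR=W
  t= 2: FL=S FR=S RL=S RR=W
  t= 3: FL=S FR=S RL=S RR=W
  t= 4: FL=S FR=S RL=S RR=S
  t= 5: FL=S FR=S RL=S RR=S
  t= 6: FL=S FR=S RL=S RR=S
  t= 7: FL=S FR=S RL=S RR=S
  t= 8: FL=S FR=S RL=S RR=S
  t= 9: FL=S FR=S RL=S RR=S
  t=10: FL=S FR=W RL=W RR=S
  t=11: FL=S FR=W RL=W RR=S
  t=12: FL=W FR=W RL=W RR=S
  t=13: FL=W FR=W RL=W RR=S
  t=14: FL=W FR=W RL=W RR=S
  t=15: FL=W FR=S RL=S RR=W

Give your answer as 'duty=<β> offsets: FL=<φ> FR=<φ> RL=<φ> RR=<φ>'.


duty β = stance ticks per leg = 11
FL: stance ticks = 11; W→S at t=1 → φ=15
FR: stance ticks = 11; W→S at t=15 → φ=1
RL: stance ticks = 11; W→S at t=15 → φ=1
RR: stance ticks = 11; W→S at t=4 → φ=12

duty=11 offsets: FL=15 FR=1 RL=1 RR=12


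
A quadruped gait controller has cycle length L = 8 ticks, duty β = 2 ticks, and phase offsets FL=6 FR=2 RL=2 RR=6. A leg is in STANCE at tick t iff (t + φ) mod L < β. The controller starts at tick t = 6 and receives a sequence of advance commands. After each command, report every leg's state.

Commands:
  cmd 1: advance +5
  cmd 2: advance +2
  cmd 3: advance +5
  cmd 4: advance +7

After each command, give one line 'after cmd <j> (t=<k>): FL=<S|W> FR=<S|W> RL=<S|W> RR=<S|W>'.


after cmd 1 (t=11): FL=S FR=W RL=W RR=S
after cmd 2 (t=13): FL=W FR=W RL=W RR=W
after cmd 3 (t=18): FL=S FR=W RL=W RR=S
after cmd 4 (t=25): FL=W FR=W RL=W RR=W

start t=6: FL=W FR=S RL=S RR=W
cmd 1: advance +5 → t=11, phase=(1,5,5,1) → FL=S FR=W RL=W RR=S
cmd 2: advance +2 → t=13, phase=(3,7,7,3) → FL=W FR=W RL=W RR=W
cmd 3: advance +5 → t=18, phase=(0,4,4,0) → FL=S FR=W RL=W RR=S
cmd 4: advance +7 → t=25, phase=(7,3,3,7) → FL=W FR=W RL=W RR=W


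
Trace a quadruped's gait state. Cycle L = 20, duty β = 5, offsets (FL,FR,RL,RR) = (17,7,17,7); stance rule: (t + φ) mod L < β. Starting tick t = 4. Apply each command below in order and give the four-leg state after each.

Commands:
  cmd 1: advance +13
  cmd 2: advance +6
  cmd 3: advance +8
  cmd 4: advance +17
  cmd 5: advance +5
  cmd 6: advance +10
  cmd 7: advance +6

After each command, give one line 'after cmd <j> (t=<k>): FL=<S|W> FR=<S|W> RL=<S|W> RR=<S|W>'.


start t=4: FL=S FR=W RL=S RR=W
cmd 1: advance +13 → t=17, phase=(14,4,14,4) → FL=W FR=S RL=W RR=S
cmd 2: advance +6 → t=23, phase=(0,10,0,10) → FL=S FR=W RL=S RR=W
cmd 3: advance +8 → t=31, phase=(8,18,8,18) → FL=W FR=W RL=W RR=W
cmd 4: advance +17 → t=48, phase=(5,15,5,15) → FL=W FR=W RL=W RR=W
cmd 5: advance +5 → t=53, phase=(10,0,10,0) → FL=W FR=S RL=W RR=S
cmd 6: advance +10 → t=63, phase=(0,10,0,10) → FL=S FR=W RL=S RR=W
cmd 7: advance +6 → t=69, phase=(6,16,6,16) → FL=W FR=W RL=W RR=W

after cmd 1 (t=17): FL=W FR=S RL=W RR=S
after cmd 2 (t=23): FL=S FR=W RL=S RR=W
after cmd 3 (t=31): FL=W FR=W RL=W RR=W
after cmd 4 (t=48): FL=W FR=W RL=W RR=W
after cmd 5 (t=53): FL=W FR=S RL=W RR=S
after cmd 6 (t=63): FL=S FR=W RL=S RR=W
after cmd 7 (t=69): FL=W FR=W RL=W RR=W


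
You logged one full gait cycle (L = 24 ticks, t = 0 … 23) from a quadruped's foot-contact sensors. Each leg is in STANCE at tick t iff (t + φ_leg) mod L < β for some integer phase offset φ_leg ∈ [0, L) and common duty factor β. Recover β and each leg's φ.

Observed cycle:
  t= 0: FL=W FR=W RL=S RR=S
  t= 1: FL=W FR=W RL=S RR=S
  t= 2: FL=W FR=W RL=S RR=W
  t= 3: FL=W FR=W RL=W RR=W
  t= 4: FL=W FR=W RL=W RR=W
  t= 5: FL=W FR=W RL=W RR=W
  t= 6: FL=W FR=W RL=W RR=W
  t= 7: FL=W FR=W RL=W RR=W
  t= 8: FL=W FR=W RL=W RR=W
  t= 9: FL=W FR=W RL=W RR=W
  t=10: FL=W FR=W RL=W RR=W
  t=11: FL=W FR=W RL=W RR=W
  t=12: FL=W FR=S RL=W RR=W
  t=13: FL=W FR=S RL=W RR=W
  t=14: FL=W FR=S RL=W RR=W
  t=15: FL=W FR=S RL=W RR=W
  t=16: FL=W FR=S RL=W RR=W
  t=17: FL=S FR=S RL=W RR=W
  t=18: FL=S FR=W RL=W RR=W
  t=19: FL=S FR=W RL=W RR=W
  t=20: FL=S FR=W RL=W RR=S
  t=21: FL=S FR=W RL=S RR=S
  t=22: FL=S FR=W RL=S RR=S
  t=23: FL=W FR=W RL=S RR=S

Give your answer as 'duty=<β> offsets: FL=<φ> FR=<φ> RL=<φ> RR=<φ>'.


duty=6 offsets: FL=7 FR=12 RL=3 RR=4

duty β = stance ticks per leg = 6
FL: stance ticks = 6; W→S at t=17 → φ=7
FR: stance ticks = 6; W→S at t=12 → φ=12
RL: stance ticks = 6; W→S at t=21 → φ=3
RR: stance ticks = 6; W→S at t=20 → φ=4


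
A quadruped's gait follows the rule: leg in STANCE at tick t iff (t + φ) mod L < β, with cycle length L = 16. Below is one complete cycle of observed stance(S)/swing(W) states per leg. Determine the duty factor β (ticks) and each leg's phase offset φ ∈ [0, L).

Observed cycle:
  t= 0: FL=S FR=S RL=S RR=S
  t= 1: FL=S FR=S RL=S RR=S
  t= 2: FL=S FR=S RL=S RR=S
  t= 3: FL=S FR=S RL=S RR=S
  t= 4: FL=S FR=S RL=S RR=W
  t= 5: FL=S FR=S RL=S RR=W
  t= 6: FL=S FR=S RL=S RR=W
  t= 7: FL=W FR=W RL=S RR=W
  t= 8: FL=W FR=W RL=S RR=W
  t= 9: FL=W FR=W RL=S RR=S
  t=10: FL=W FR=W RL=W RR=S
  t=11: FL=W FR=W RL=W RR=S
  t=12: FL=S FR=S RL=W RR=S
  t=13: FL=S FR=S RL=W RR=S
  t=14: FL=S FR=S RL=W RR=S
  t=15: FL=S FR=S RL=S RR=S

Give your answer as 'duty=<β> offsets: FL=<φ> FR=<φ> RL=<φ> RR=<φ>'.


duty β = stance ticks per leg = 11
FL: stance ticks = 11; W→S at t=12 → φ=4
FR: stance ticks = 11; W→S at t=12 → φ=4
RL: stance ticks = 11; W→S at t=15 → φ=1
RR: stance ticks = 11; W→S at t=9 → φ=7

duty=11 offsets: FL=4 FR=4 RL=1 RR=7


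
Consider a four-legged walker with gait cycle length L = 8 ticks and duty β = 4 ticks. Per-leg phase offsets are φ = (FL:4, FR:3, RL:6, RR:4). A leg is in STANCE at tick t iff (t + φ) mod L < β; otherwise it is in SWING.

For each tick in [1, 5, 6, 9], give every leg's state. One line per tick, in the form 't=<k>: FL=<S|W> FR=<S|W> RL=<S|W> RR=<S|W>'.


t=1: phase=(5,4,7,5) vs β=4 → FL=W FR=W RL=W RR=W
t=5: phase=(1,0,3,1) vs β=4 → FL=S FR=S RL=S RR=S
t=6: phase=(2,1,4,2) vs β=4 → FL=S FR=S RL=W RR=S
t=9: phase=(5,4,7,5) vs β=4 → FL=W FR=W RL=W RR=W

t=1: FL=W FR=W RL=W RR=W
t=5: FL=S FR=S RL=S RR=S
t=6: FL=S FR=S RL=W RR=S
t=9: FL=W FR=W RL=W RR=W


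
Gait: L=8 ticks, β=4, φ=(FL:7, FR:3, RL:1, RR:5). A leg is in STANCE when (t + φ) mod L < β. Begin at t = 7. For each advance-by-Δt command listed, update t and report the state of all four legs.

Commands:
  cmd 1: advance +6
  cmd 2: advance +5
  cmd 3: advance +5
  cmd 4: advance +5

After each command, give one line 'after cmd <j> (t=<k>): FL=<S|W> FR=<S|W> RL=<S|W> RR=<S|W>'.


start t=7: FL=W FR=S RL=S RR=W
cmd 1: advance +6 → t=13, phase=(4,0,6,2) → FL=W FR=S RL=W RR=S
cmd 2: advance +5 → t=18, phase=(1,5,3,7) → FL=S FR=W RL=S RR=W
cmd 3: advance +5 → t=23, phase=(6,2,0,4) → FL=W FR=S RL=S RR=W
cmd 4: advance +5 → t=28, phase=(3,7,5,1) → FL=S FR=W RL=W RR=S

after cmd 1 (t=13): FL=W FR=S RL=W RR=S
after cmd 2 (t=18): FL=S FR=W RL=S RR=W
after cmd 3 (t=23): FL=W FR=S RL=S RR=W
after cmd 4 (t=28): FL=S FR=W RL=W RR=S


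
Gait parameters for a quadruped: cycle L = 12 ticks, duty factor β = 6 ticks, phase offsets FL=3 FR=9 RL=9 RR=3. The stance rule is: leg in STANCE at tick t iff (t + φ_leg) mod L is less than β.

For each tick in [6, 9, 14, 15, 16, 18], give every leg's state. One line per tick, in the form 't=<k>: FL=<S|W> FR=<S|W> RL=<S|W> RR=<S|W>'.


t=6: phase=(9,3,3,9) vs β=6 → FL=W FR=S RL=S RR=W
t=9: phase=(0,6,6,0) vs β=6 → FL=S FR=W RL=W RR=S
t=14: phase=(5,11,11,5) vs β=6 → FL=S FR=W RL=W RR=S
t=15: phase=(6,0,0,6) vs β=6 → FL=W FR=S RL=S RR=W
t=16: phase=(7,1,1,7) vs β=6 → FL=W FR=S RL=S RR=W
t=18: phase=(9,3,3,9) vs β=6 → FL=W FR=S RL=S RR=W

t=6: FL=W FR=S RL=S RR=W
t=9: FL=S FR=W RL=W RR=S
t=14: FL=S FR=W RL=W RR=S
t=15: FL=W FR=S RL=S RR=W
t=16: FL=W FR=S RL=S RR=W
t=18: FL=W FR=S RL=S RR=W


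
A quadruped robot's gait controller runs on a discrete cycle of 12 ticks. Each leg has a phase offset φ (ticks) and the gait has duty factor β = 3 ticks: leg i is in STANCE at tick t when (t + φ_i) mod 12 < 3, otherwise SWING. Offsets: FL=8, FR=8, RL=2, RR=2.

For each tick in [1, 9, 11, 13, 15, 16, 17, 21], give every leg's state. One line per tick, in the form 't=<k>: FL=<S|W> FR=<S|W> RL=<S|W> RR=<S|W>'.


t=1: FL=W FR=W RL=W RR=W
t=9: FL=W FR=W RL=W RR=W
t=11: FL=W FR=W RL=S RR=S
t=13: FL=W FR=W RL=W RR=W
t=15: FL=W FR=W RL=W RR=W
t=16: FL=S FR=S RL=W RR=W
t=17: FL=S FR=S RL=W RR=W
t=21: FL=W FR=W RL=W RR=W

t=1: phase=(9,9,3,3) vs β=3 → FL=W FR=W RL=W RR=W
t=9: phase=(5,5,11,11) vs β=3 → FL=W FR=W RL=W RR=W
t=11: phase=(7,7,1,1) vs β=3 → FL=W FR=W RL=S RR=S
t=13: phase=(9,9,3,3) vs β=3 → FL=W FR=W RL=W RR=W
t=15: phase=(11,11,5,5) vs β=3 → FL=W FR=W RL=W RR=W
t=16: phase=(0,0,6,6) vs β=3 → FL=S FR=S RL=W RR=W
t=17: phase=(1,1,7,7) vs β=3 → FL=S FR=S RL=W RR=W
t=21: phase=(5,5,11,11) vs β=3 → FL=W FR=W RL=W RR=W


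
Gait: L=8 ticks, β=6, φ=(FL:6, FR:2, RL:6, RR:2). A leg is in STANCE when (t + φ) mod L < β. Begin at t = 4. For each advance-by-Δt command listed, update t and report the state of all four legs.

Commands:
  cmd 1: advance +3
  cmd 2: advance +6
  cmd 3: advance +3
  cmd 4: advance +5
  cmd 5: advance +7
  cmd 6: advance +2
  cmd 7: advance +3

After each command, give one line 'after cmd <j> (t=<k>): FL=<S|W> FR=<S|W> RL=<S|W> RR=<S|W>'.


after cmd 1 (t=7): FL=S FR=S RL=S RR=S
after cmd 2 (t=13): FL=S FR=W RL=S RR=W
after cmd 3 (t=16): FL=W FR=S RL=W RR=S
after cmd 4 (t=21): FL=S FR=W RL=S RR=W
after cmd 5 (t=28): FL=S FR=W RL=S RR=W
after cmd 6 (t=30): FL=S FR=S RL=S RR=S
after cmd 7 (t=33): FL=W FR=S RL=W RR=S

start t=4: FL=S FR=W RL=S RR=W
cmd 1: advance +3 → t=7, phase=(5,1,5,1) → FL=S FR=S RL=S RR=S
cmd 2: advance +6 → t=13, phase=(3,7,3,7) → FL=S FR=W RL=S RR=W
cmd 3: advance +3 → t=16, phase=(6,2,6,2) → FL=W FR=S RL=W RR=S
cmd 4: advance +5 → t=21, phase=(3,7,3,7) → FL=S FR=W RL=S RR=W
cmd 5: advance +7 → t=28, phase=(2,6,2,6) → FL=S FR=W RL=S RR=W
cmd 6: advance +2 → t=30, phase=(4,0,4,0) → FL=S FR=S RL=S RR=S
cmd 7: advance +3 → t=33, phase=(7,3,7,3) → FL=W FR=S RL=W RR=S


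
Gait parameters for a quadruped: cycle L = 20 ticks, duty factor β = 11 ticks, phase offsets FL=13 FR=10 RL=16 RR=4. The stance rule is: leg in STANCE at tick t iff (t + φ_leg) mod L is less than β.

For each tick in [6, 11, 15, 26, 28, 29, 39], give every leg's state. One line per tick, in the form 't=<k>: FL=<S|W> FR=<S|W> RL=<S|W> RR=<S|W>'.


t=6: phase=(19,16,2,10) vs β=11 → FL=W FR=W RL=S RR=S
t=11: phase=(4,1,7,15) vs β=11 → FL=S FR=S RL=S RR=W
t=15: phase=(8,5,11,19) vs β=11 → FL=S FR=S RL=W RR=W
t=26: phase=(19,16,2,10) vs β=11 → FL=W FR=W RL=S RR=S
t=28: phase=(1,18,4,12) vs β=11 → FL=S FR=W RL=S RR=W
t=29: phase=(2,19,5,13) vs β=11 → FL=S FR=W RL=S RR=W
t=39: phase=(12,9,15,3) vs β=11 → FL=W FR=S RL=W RR=S

t=6: FL=W FR=W RL=S RR=S
t=11: FL=S FR=S RL=S RR=W
t=15: FL=S FR=S RL=W RR=W
t=26: FL=W FR=W RL=S RR=S
t=28: FL=S FR=W RL=S RR=W
t=29: FL=S FR=W RL=S RR=W
t=39: FL=W FR=S RL=W RR=S


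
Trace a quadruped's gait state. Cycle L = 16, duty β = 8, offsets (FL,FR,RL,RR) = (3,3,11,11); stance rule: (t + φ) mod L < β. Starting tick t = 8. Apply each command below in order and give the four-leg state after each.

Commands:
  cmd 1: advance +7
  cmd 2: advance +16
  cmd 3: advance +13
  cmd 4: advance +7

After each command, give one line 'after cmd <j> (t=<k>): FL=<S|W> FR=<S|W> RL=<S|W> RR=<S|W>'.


after cmd 1 (t=15): FL=S FR=S RL=W RR=W
after cmd 2 (t=31): FL=S FR=S RL=W RR=W
after cmd 3 (t=44): FL=W FR=W RL=S RR=S
after cmd 4 (t=51): FL=S FR=S RL=W RR=W

start t=8: FL=W FR=W RL=S RR=S
cmd 1: advance +7 → t=15, phase=(2,2,10,10) → FL=S FR=S RL=W RR=W
cmd 2: advance +16 → t=31, phase=(2,2,10,10) → FL=S FR=S RL=W RR=W
cmd 3: advance +13 → t=44, phase=(15,15,7,7) → FL=W FR=W RL=S RR=S
cmd 4: advance +7 → t=51, phase=(6,6,14,14) → FL=S FR=S RL=W RR=W


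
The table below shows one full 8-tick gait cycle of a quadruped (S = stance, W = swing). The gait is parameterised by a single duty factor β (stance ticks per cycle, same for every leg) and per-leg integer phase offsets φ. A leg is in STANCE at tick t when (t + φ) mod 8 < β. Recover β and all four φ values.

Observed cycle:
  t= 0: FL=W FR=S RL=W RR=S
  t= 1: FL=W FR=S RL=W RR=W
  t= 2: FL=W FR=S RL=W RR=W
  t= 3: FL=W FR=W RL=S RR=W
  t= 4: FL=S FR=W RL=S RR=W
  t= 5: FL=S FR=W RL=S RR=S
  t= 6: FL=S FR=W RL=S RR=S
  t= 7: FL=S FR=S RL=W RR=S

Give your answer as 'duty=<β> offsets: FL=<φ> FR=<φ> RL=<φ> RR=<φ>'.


duty=4 offsets: FL=4 FR=1 RL=5 RR=3

duty β = stance ticks per leg = 4
FL: stance ticks = 4; W→S at t=4 → φ=4
FR: stance ticks = 4; W→S at t=7 → φ=1
RL: stance ticks = 4; W→S at t=3 → φ=5
RR: stance ticks = 4; W→S at t=5 → φ=3


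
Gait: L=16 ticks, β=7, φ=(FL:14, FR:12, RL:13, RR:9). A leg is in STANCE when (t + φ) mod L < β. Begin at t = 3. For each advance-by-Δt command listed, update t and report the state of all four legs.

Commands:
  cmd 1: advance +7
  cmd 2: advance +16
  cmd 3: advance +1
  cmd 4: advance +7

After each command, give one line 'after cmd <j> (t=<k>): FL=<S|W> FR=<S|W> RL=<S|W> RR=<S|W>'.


start t=3: FL=S FR=W RL=S RR=W
cmd 1: advance +7 → t=10, phase=(8,6,7,3) → FL=W FR=S RL=W RR=S
cmd 2: advance +16 → t=26, phase=(8,6,7,3) → FL=W FR=S RL=W RR=S
cmd 3: advance +1 → t=27, phase=(9,7,8,4) → FL=W FR=W RL=W RR=S
cmd 4: advance +7 → t=34, phase=(0,14,15,11) → FL=S FR=W RL=W RR=W

after cmd 1 (t=10): FL=W FR=S RL=W RR=S
after cmd 2 (t=26): FL=W FR=S RL=W RR=S
after cmd 3 (t=27): FL=W FR=W RL=W RR=S
after cmd 4 (t=34): FL=S FR=W RL=W RR=W


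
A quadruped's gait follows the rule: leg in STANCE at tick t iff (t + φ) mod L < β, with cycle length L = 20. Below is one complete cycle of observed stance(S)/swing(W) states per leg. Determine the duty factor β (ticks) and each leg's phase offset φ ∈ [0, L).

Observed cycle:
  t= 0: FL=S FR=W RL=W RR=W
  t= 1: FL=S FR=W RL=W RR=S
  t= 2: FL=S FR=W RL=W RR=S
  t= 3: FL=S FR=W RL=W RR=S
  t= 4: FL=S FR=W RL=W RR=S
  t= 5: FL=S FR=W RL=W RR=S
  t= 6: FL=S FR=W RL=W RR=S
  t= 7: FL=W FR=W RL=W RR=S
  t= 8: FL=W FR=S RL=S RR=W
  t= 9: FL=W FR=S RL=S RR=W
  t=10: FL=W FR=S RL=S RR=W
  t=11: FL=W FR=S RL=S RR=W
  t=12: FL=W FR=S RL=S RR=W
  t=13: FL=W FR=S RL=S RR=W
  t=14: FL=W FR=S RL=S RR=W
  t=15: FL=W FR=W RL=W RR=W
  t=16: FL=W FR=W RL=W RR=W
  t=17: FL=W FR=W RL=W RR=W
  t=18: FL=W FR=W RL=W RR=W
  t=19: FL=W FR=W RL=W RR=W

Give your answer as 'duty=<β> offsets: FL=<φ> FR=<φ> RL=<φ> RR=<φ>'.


duty=7 offsets: FL=0 FR=12 RL=12 RR=19

duty β = stance ticks per leg = 7
FL: stance ticks = 7; W→S at t=0 → φ=0
FR: stance ticks = 7; W→S at t=8 → φ=12
RL: stance ticks = 7; W→S at t=8 → φ=12
RR: stance ticks = 7; W→S at t=1 → φ=19


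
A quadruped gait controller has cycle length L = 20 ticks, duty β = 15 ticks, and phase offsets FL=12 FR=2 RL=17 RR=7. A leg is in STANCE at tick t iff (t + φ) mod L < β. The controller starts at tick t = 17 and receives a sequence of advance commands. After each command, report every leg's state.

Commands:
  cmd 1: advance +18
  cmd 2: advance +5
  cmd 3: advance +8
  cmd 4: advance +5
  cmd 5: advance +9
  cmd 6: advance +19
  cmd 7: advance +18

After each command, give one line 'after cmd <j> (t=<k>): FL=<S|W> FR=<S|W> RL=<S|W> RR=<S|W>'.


start t=17: FL=S FR=W RL=S RR=S
cmd 1: advance +18 → t=35, phase=(7,17,12,2) → FL=S FR=W RL=S RR=S
cmd 2: advance +5 → t=40, phase=(12,2,17,7) → FL=S FR=S RL=W RR=S
cmd 3: advance +8 → t=48, phase=(0,10,5,15) → FL=S FR=S RL=S RR=W
cmd 4: advance +5 → t=53, phase=(5,15,10,0) → FL=S FR=W RL=S RR=S
cmd 5: advance +9 → t=62, phase=(14,4,19,9) → FL=S FR=S RL=W RR=S
cmd 6: advance +19 → t=81, phase=(13,3,18,8) → FL=S FR=S RL=W RR=S
cmd 7: advance +18 → t=99, phase=(11,1,16,6) → FL=S FR=S RL=W RR=S

after cmd 1 (t=35): FL=S FR=W RL=S RR=S
after cmd 2 (t=40): FL=S FR=S RL=W RR=S
after cmd 3 (t=48): FL=S FR=S RL=S RR=W
after cmd 4 (t=53): FL=S FR=W RL=S RR=S
after cmd 5 (t=62): FL=S FR=S RL=W RR=S
after cmd 6 (t=81): FL=S FR=S RL=W RR=S
after cmd 7 (t=99): FL=S FR=S RL=W RR=S


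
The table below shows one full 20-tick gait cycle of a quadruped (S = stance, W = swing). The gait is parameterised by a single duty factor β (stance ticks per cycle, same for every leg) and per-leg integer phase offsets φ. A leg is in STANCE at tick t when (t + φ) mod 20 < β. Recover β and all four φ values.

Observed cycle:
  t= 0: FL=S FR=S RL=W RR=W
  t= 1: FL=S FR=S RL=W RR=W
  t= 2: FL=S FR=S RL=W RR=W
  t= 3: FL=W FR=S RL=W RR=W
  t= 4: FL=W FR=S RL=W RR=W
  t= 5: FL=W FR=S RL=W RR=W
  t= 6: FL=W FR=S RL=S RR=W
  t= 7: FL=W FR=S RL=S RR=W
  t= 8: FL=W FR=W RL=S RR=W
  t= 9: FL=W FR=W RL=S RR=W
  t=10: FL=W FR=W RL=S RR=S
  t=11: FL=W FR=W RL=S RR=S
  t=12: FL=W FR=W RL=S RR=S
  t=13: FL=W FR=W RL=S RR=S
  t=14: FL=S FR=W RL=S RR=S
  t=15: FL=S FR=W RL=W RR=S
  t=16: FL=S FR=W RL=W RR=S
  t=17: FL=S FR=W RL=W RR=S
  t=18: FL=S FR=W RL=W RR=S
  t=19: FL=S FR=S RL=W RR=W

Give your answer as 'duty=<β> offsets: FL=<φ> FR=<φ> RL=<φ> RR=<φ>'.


duty β = stance ticks per leg = 9
FL: stance ticks = 9; W→S at t=14 → φ=6
FR: stance ticks = 9; W→S at t=19 → φ=1
RL: stance ticks = 9; W→S at t=6 → φ=14
RR: stance ticks = 9; W→S at t=10 → φ=10

duty=9 offsets: FL=6 FR=1 RL=14 RR=10


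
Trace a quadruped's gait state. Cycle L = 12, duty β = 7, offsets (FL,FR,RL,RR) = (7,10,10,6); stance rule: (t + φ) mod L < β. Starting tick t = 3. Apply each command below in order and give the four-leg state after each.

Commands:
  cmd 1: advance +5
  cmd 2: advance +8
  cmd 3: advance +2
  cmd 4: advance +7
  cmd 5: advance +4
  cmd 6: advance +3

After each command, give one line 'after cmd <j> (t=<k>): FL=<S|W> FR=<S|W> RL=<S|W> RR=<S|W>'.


after cmd 1 (t=8): FL=S FR=S RL=S RR=S
after cmd 2 (t=16): FL=W FR=S RL=S RR=W
after cmd 3 (t=18): FL=S FR=S RL=S RR=S
after cmd 4 (t=25): FL=W FR=W RL=W RR=W
after cmd 5 (t=29): FL=S FR=S RL=S RR=W
after cmd 6 (t=32): FL=S FR=S RL=S RR=S

start t=3: FL=W FR=S RL=S RR=W
cmd 1: advance +5 → t=8, phase=(3,6,6,2) → FL=S FR=S RL=S RR=S
cmd 2: advance +8 → t=16, phase=(11,2,2,10) → FL=W FR=S RL=S RR=W
cmd 3: advance +2 → t=18, phase=(1,4,4,0) → FL=S FR=S RL=S RR=S
cmd 4: advance +7 → t=25, phase=(8,11,11,7) → FL=W FR=W RL=W RR=W
cmd 5: advance +4 → t=29, phase=(0,3,3,11) → FL=S FR=S RL=S RR=W
cmd 6: advance +3 → t=32, phase=(3,6,6,2) → FL=S FR=S RL=S RR=S


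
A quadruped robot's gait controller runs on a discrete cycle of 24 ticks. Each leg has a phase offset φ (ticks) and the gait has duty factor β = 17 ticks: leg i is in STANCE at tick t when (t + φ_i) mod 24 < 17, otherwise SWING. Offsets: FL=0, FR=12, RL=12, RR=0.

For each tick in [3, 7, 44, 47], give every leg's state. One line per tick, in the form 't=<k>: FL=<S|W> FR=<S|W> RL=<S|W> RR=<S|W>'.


t=3: phase=(3,15,15,3) vs β=17 → FL=S FR=S RL=S RR=S
t=7: phase=(7,19,19,7) vs β=17 → FL=S FR=W RL=W RR=S
t=44: phase=(20,8,8,20) vs β=17 → FL=W FR=S RL=S RR=W
t=47: phase=(23,11,11,23) vs β=17 → FL=W FR=S RL=S RR=W

t=3: FL=S FR=S RL=S RR=S
t=7: FL=S FR=W RL=W RR=S
t=44: FL=W FR=S RL=S RR=W
t=47: FL=W FR=S RL=S RR=W


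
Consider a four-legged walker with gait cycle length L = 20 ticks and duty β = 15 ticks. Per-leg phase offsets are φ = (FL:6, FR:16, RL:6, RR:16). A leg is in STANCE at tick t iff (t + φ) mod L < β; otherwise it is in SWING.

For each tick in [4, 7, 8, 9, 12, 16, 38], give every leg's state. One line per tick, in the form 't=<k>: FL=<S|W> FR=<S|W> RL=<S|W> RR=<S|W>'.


t=4: FL=S FR=S RL=S RR=S
t=7: FL=S FR=S RL=S RR=S
t=8: FL=S FR=S RL=S RR=S
t=9: FL=W FR=S RL=W RR=S
t=12: FL=W FR=S RL=W RR=S
t=16: FL=S FR=S RL=S RR=S
t=38: FL=S FR=S RL=S RR=S

t=4: phase=(10,0,10,0) vs β=15 → FL=S FR=S RL=S RR=S
t=7: phase=(13,3,13,3) vs β=15 → FL=S FR=S RL=S RR=S
t=8: phase=(14,4,14,4) vs β=15 → FL=S FR=S RL=S RR=S
t=9: phase=(15,5,15,5) vs β=15 → FL=W FR=S RL=W RR=S
t=12: phase=(18,8,18,8) vs β=15 → FL=W FR=S RL=W RR=S
t=16: phase=(2,12,2,12) vs β=15 → FL=S FR=S RL=S RR=S
t=38: phase=(4,14,4,14) vs β=15 → FL=S FR=S RL=S RR=S


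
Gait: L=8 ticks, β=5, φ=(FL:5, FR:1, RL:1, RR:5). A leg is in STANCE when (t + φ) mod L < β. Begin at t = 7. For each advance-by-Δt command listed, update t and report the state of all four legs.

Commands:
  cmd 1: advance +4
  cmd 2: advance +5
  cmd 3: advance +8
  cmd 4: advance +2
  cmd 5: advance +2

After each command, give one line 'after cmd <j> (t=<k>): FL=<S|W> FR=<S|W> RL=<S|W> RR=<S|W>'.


after cmd 1 (t=11): FL=S FR=S RL=S RR=S
after cmd 2 (t=16): FL=W FR=S RL=S RR=W
after cmd 3 (t=24): FL=W FR=S RL=S RR=W
after cmd 4 (t=26): FL=W FR=S RL=S RR=W
after cmd 5 (t=28): FL=S FR=W RL=W RR=S

start t=7: FL=S FR=S RL=S RR=S
cmd 1: advance +4 → t=11, phase=(0,4,4,0) → FL=S FR=S RL=S RR=S
cmd 2: advance +5 → t=16, phase=(5,1,1,5) → FL=W FR=S RL=S RR=W
cmd 3: advance +8 → t=24, phase=(5,1,1,5) → FL=W FR=S RL=S RR=W
cmd 4: advance +2 → t=26, phase=(7,3,3,7) → FL=W FR=S RL=S RR=W
cmd 5: advance +2 → t=28, phase=(1,5,5,1) → FL=S FR=W RL=W RR=S


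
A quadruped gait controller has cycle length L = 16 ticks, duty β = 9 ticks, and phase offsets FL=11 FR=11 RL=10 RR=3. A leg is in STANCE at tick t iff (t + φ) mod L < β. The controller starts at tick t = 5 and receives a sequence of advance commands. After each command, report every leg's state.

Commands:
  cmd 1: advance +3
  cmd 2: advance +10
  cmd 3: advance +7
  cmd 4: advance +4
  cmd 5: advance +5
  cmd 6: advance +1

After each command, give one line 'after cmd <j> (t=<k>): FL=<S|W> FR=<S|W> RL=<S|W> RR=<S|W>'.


after cmd 1 (t=8): FL=S FR=S RL=S RR=W
after cmd 2 (t=18): FL=W FR=W RL=W RR=S
after cmd 3 (t=25): FL=S FR=S RL=S RR=W
after cmd 4 (t=29): FL=S FR=S RL=S RR=S
after cmd 5 (t=34): FL=W FR=W RL=W RR=S
after cmd 6 (t=35): FL=W FR=W RL=W RR=S

start t=5: FL=S FR=S RL=W RR=S
cmd 1: advance +3 → t=8, phase=(3,3,2,11) → FL=S FR=S RL=S RR=W
cmd 2: advance +10 → t=18, phase=(13,13,12,5) → FL=W FR=W RL=W RR=S
cmd 3: advance +7 → t=25, phase=(4,4,3,12) → FL=S FR=S RL=S RR=W
cmd 4: advance +4 → t=29, phase=(8,8,7,0) → FL=S FR=S RL=S RR=S
cmd 5: advance +5 → t=34, phase=(13,13,12,5) → FL=W FR=W RL=W RR=S
cmd 6: advance +1 → t=35, phase=(14,14,13,6) → FL=W FR=W RL=W RR=S


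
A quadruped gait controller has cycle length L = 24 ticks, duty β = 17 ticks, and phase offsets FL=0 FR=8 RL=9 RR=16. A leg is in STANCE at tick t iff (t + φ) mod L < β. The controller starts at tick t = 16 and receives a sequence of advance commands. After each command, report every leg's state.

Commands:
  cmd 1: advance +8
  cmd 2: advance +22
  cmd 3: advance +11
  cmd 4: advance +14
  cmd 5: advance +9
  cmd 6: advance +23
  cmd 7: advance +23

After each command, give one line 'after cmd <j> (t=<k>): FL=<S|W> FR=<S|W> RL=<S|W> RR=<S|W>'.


after cmd 1 (t=24): FL=S FR=S RL=S RR=S
after cmd 2 (t=46): FL=W FR=S RL=S RR=S
after cmd 3 (t=57): FL=S FR=W RL=W RR=S
after cmd 4 (t=71): FL=W FR=S RL=S RR=S
after cmd 5 (t=80): FL=S FR=S RL=W RR=S
after cmd 6 (t=103): FL=S FR=S RL=S RR=W
after cmd 7 (t=126): FL=S FR=S RL=S RR=W

start t=16: FL=S FR=S RL=S RR=S
cmd 1: advance +8 → t=24, phase=(0,8,9,16) → FL=S FR=S RL=S RR=S
cmd 2: advance +22 → t=46, phase=(22,6,7,14) → FL=W FR=S RL=S RR=S
cmd 3: advance +11 → t=57, phase=(9,17,18,1) → FL=S FR=W RL=W RR=S
cmd 4: advance +14 → t=71, phase=(23,7,8,15) → FL=W FR=S RL=S RR=S
cmd 5: advance +9 → t=80, phase=(8,16,17,0) → FL=S FR=S RL=W RR=S
cmd 6: advance +23 → t=103, phase=(7,15,16,23) → FL=S FR=S RL=S RR=W
cmd 7: advance +23 → t=126, phase=(6,14,15,22) → FL=S FR=S RL=S RR=W


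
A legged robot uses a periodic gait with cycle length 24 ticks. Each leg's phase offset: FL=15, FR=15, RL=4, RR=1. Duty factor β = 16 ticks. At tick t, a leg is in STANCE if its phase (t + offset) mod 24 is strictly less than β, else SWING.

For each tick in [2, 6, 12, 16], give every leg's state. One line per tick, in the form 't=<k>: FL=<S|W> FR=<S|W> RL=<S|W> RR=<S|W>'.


t=2: FL=W FR=W RL=S RR=S
t=6: FL=W FR=W RL=S RR=S
t=12: FL=S FR=S RL=W RR=S
t=16: FL=S FR=S RL=W RR=W

t=2: phase=(17,17,6,3) vs β=16 → FL=W FR=W RL=S RR=S
t=6: phase=(21,21,10,7) vs β=16 → FL=W FR=W RL=S RR=S
t=12: phase=(3,3,16,13) vs β=16 → FL=S FR=S RL=W RR=S
t=16: phase=(7,7,20,17) vs β=16 → FL=S FR=S RL=W RR=W


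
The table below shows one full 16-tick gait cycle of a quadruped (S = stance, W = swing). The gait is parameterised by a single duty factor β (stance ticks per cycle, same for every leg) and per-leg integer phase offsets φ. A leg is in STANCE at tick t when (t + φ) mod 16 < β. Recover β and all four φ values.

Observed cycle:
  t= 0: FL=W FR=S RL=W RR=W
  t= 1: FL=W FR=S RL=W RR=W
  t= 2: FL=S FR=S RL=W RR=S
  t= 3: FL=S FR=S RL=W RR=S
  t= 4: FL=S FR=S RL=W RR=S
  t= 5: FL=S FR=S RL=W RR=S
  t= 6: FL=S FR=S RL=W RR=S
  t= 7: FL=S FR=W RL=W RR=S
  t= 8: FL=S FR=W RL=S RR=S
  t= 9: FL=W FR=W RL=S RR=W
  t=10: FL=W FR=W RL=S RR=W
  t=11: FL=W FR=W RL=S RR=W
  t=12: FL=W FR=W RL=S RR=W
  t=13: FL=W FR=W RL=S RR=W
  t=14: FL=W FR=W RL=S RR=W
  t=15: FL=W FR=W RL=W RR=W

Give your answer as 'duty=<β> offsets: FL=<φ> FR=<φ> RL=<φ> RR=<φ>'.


duty β = stance ticks per leg = 7
FL: stance ticks = 7; W→S at t=2 → φ=14
FR: stance ticks = 7; W→S at t=0 → φ=0
RL: stance ticks = 7; W→S at t=8 → φ=8
RR: stance ticks = 7; W→S at t=2 → φ=14

duty=7 offsets: FL=14 FR=0 RL=8 RR=14


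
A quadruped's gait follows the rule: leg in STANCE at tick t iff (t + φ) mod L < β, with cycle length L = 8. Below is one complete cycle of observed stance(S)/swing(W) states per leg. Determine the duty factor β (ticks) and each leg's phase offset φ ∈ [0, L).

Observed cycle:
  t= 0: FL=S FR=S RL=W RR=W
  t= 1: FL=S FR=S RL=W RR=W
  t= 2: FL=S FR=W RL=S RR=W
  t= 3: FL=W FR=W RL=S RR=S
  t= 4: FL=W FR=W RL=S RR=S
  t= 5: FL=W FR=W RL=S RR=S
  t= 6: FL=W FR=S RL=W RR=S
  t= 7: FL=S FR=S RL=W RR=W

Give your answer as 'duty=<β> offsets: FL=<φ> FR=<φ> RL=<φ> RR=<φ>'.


duty β = stance ticks per leg = 4
FL: stance ticks = 4; W→S at t=7 → φ=1
FR: stance ticks = 4; W→S at t=6 → φ=2
RL: stance ticks = 4; W→S at t=2 → φ=6
RR: stance ticks = 4; W→S at t=3 → φ=5

duty=4 offsets: FL=1 FR=2 RL=6 RR=5


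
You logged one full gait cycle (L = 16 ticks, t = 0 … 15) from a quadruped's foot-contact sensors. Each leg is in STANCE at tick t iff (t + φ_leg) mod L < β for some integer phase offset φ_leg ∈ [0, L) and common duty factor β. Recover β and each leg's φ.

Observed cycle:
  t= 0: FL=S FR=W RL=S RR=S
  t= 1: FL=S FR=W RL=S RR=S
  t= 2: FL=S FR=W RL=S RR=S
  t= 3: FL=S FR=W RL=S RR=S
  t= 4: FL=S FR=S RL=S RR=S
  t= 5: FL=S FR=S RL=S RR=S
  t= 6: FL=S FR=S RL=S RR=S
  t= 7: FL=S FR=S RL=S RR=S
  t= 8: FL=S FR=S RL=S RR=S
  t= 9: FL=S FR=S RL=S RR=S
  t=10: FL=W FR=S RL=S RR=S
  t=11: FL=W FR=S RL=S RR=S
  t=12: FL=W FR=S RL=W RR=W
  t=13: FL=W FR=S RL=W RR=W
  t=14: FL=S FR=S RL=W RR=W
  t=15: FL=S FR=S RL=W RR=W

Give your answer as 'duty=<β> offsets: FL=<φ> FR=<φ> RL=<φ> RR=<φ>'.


duty β = stance ticks per leg = 12
FL: stance ticks = 12; W→S at t=14 → φ=2
FR: stance ticks = 12; W→S at t=4 → φ=12
RL: stance ticks = 12; W→S at t=0 → φ=0
RR: stance ticks = 12; W→S at t=0 → φ=0

duty=12 offsets: FL=2 FR=12 RL=0 RR=0
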